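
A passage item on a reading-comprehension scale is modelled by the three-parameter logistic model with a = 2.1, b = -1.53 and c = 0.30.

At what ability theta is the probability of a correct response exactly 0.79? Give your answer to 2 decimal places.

-1.13

P(theta) = c + (1 − c) · 1 / (1 + exp(−a(theta − b)))
Remove guessing floor: (0.79 − 0.30)/(1 − 0.30) = 0.7000
logit = ln(0.7000/0.3000) = 0.8473
theta = b + logit/(a) = -1.53 + 0.8473/2.1000 = -1.1265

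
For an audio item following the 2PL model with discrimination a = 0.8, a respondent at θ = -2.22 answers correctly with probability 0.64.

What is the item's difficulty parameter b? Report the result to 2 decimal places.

-2.94

P(θ) = 1 / (1 + exp(−a(θ − b)))
logit(0.64) = ln(0.64/0.36) = 0.5754
b = θ − logit/(a) = -2.22 − 0.5754/0.8000 = -2.9392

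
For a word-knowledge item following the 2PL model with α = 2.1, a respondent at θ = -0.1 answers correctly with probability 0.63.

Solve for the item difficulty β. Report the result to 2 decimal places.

P(θ) = 1 / (1 + exp(−α(θ − β)))
logit(0.63) = ln(0.63/0.37) = 0.5322
β = θ − logit/(α) = -0.1 − 0.5322/2.1000 = -0.3534

-0.35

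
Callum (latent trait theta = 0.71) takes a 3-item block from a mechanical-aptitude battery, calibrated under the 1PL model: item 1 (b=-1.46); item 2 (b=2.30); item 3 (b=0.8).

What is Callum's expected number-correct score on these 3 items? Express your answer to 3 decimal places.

P(theta) = 1 / (1 + exp(−(theta − b)))
P_1 = 1/(1+e^{-2.1700}) = 0.8975
P_2 = 1/(1+e^{1.5900}) = 0.1694
P_3 = 1/(1+e^{0.0900}) = 0.4775
E[score] = 0.8975 + 0.1694 + 0.4775 = 1.5444

1.544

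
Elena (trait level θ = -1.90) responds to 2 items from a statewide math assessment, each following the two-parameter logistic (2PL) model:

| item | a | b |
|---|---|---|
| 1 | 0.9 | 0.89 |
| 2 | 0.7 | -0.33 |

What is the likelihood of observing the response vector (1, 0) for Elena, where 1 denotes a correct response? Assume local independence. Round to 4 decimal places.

0.0563

P(θ) = 1 / (1 + exp(−a(θ − b)))
P_1 = 1/(1+e^{2.5110}) = 0.0751
P_2 = 1/(1+e^{1.0990}) = 0.2499
L = P_1 × (1−P_2) = 0.0751 × 0.7501 = 0.05632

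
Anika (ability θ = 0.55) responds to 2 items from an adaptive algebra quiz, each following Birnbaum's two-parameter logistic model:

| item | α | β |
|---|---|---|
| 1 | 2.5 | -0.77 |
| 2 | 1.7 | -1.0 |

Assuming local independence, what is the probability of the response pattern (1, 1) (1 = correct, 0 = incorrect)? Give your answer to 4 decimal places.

0.8999

P(θ) = 1 / (1 + exp(−α(θ − β)))
P_1 = 1/(1+e^{-3.3000}) = 0.9644
P_2 = 1/(1+e^{-2.6350}) = 0.9331
L = P_1 × P_2 = 0.9644 × 0.9331 = 0.89989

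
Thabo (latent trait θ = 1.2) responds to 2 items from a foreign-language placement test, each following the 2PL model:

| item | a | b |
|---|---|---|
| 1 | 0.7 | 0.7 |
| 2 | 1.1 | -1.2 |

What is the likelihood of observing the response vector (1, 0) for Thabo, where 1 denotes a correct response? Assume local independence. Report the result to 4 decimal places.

0.0391

P(θ) = 1 / (1 + exp(−a(θ − b)))
P_1 = 1/(1+e^{-0.3500}) = 0.5866
P_2 = 1/(1+e^{-2.6400}) = 0.9334
L = P_1 × (1−P_2) = 0.5866 × 0.0666 = 0.03907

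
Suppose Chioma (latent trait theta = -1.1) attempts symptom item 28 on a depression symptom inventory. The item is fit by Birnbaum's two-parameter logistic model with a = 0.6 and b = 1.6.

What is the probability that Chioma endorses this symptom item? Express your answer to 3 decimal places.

0.165

P(theta) = 1 / (1 + exp(−a(theta − b)))
Exponent: 0.6 × (-1.1 − 1.6) = -1.6200
1/(1 + e^{1.6200}) = 0.1652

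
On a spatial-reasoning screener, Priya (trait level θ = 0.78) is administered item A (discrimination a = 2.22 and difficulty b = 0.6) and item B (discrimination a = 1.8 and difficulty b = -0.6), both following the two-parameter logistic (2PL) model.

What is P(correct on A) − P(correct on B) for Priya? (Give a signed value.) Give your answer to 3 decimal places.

-0.324

P(θ) = 1 / (1 + exp(−a(θ − b)))
P_A = 0.5986
P_B = 0.9230
P_A − P_B = -0.3244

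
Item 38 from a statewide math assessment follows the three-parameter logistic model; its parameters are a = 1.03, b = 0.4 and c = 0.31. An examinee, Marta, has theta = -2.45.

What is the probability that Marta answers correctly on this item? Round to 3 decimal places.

0.345

P(theta) = c + (1 − c) · 1 / (1 + exp(−a(theta − b)))
Exponent: 1.03 × (-2.45 − 0.4) = -2.9355
1/(1 + e^{2.9355}) = 0.0504
P = 0.31 + 0.69 × 0.0504 = 0.3448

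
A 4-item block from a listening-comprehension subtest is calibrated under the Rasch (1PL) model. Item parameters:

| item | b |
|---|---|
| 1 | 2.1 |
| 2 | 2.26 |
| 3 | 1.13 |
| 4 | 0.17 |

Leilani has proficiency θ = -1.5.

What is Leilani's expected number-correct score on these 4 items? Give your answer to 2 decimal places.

P(θ) = 1 / (1 + exp(−(θ − b)))
P_1 = 1/(1+e^{3.6000}) = 0.0266
P_2 = 1/(1+e^{3.7600}) = 0.0228
P_3 = 1/(1+e^{2.6300}) = 0.0672
P_4 = 1/(1+e^{1.6700}) = 0.1584
E[score] = 0.0266 + 0.0228 + 0.0672 + 0.1584 = 0.2750

0.28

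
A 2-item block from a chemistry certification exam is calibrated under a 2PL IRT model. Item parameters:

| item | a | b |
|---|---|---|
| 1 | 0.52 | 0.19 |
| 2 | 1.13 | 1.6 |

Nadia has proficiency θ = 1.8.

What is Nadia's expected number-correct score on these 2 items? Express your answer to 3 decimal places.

1.254

P(θ) = 1 / (1 + exp(−a(θ − b)))
P_1 = 1/(1+e^{-0.8372}) = 0.6979
P_2 = 1/(1+e^{-0.2260}) = 0.5563
E[score] = 0.6979 + 0.5563 = 1.2541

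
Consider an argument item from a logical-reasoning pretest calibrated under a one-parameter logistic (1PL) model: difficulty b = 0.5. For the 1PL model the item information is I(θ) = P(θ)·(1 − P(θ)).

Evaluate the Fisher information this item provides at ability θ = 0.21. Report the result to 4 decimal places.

P = 1/(1+e^{0.2900}) = 0.4280
P(1−P) = 0.4280 × 0.5720 = 0.2448
I = P(1−P) = 0.24482

0.2448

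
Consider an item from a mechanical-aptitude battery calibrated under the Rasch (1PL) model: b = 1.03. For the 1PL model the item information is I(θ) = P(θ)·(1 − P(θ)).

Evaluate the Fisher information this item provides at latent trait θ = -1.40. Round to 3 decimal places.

P = 1/(1+e^{2.4300}) = 0.0809
P(1−P) = 0.0809 × 0.9191 = 0.0744
I = P(1−P) = 0.07437

0.074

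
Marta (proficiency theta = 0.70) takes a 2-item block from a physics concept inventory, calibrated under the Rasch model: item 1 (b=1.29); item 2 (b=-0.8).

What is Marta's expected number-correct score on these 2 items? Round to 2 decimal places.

P(theta) = 1 / (1 + exp(−(theta − b)))
P_1 = 1/(1+e^{0.5900}) = 0.3566
P_2 = 1/(1+e^{-1.5000}) = 0.8176
E[score] = 0.3566 + 0.8176 = 1.1742

1.17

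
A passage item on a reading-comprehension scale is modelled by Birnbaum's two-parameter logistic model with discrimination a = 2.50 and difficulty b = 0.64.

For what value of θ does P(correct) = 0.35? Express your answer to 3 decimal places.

P(θ) = 1 / (1 + exp(−a(θ − b)))
logit = ln(0.3500/0.6500) = -0.6190
θ = b + logit/(a) = 0.64 + (-0.6190)/2.5000 = 0.3924

0.392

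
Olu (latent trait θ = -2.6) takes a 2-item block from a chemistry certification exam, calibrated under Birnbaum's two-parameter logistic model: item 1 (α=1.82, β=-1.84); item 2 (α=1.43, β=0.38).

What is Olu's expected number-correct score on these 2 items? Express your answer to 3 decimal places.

0.214

P(θ) = 1 / (1 + exp(−α(θ − β)))
P_1 = 1/(1+e^{1.3832}) = 0.2005
P_2 = 1/(1+e^{4.2614}) = 0.0139
E[score] = 0.2005 + 0.0139 = 0.2144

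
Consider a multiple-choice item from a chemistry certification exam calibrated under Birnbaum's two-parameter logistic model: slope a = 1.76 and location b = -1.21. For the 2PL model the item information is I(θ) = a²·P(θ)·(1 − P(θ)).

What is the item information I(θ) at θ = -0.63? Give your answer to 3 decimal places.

0.603

P = 1/(1+e^{-1.0208}) = 0.7351
P(1−P) = 0.7351 × 0.2649 = 0.1947
I = a² × P(1−P) = 1.76² × 0.1947 = 0.60315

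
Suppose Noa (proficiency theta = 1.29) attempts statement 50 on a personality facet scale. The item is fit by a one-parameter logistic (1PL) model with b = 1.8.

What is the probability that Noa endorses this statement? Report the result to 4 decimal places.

0.3752

P(theta) = 1 / (1 + exp(−(theta − b)))
Exponent: (1.29 − 1.8) = -0.5100
1/(1 + e^{0.5100}) = 0.3752
P = 0.3752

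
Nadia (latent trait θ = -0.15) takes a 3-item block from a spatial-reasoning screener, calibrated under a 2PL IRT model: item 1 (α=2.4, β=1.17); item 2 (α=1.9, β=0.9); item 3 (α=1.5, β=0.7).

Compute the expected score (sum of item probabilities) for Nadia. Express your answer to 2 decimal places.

P(θ) = 1 / (1 + exp(−α(θ − β)))
P_1 = 1/(1+e^{3.1680}) = 0.0404
P_2 = 1/(1+e^{1.9950}) = 0.1197
P_3 = 1/(1+e^{1.2750}) = 0.2184
E[score] = 0.0404 + 0.1197 + 0.2184 = 0.3785

0.38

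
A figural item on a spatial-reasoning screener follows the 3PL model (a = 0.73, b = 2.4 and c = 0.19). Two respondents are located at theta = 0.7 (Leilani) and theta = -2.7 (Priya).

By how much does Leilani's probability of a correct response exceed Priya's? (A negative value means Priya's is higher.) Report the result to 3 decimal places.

0.163

P(theta) = c + (1 − c) · 1 / (1 + exp(−a(theta − b)))
P(Leilani) = 0.3717  [exponent -1.2410]
P(Priya) = 0.2091  [exponent -3.7230]
Difference = 0.3717 − 0.2091 = 0.1625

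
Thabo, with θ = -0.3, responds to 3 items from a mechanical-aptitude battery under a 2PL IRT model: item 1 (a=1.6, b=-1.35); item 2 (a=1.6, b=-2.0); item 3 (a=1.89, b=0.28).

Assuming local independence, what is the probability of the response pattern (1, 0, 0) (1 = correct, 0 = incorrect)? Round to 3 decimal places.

P(θ) = 1 / (1 + exp(−a(θ − b)))
P_1 = 1/(1+e^{-1.6800}) = 0.8429
P_2 = 1/(1+e^{-2.7200}) = 0.9382
P_3 = 1/(1+e^{1.0962}) = 0.2505
L = P_1 × (1−P_2) × (1−P_3) = 0.8429 × 0.0618 × 0.7495 = 0.03905

0.039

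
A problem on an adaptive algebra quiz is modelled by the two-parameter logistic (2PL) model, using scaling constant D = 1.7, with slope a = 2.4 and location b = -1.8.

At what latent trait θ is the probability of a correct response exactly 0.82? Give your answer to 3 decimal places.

-1.428

P(θ) = 1 / (1 + exp(−D·a(θ − b)))
logit = ln(0.8200/0.1800) = 1.5163
θ = b + logit/(1.7·a) = -1.8 + 1.5163/4.0800 = -1.4283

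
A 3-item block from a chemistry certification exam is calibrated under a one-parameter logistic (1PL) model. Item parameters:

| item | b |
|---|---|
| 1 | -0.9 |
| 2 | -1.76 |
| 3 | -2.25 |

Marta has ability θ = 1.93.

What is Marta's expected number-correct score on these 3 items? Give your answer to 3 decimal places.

P(θ) = 1 / (1 + exp(−(θ − b)))
P_1 = 1/(1+e^{-2.8300}) = 0.9443
P_2 = 1/(1+e^{-3.6900}) = 0.9756
P_3 = 1/(1+e^{-4.1800}) = 0.9849
E[score] = 0.9443 + 0.9756 + 0.9849 = 2.9048

2.905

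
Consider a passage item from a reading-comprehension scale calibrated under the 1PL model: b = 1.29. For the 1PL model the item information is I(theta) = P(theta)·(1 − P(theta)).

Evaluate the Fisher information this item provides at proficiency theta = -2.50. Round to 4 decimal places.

0.0216

P = 1/(1+e^{3.7900}) = 0.0221
P(1−P) = 0.0221 × 0.9779 = 0.0216
I = P(1−P) = 0.02161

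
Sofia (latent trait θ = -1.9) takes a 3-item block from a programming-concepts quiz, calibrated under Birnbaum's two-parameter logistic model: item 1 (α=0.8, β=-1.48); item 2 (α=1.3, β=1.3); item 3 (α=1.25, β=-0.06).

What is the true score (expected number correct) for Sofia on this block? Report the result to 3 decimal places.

P(θ) = 1 / (1 + exp(−α(θ − β)))
P_1 = 1/(1+e^{0.3360}) = 0.4168
P_2 = 1/(1+e^{4.1600}) = 0.0154
P_3 = 1/(1+e^{2.3000}) = 0.0911
E[score] = 0.4168 + 0.0154 + 0.0911 = 0.5233

0.523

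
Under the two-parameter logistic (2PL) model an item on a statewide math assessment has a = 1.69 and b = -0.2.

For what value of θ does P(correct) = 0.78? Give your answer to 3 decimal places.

P(θ) = 1 / (1 + exp(−a(θ − b)))
logit = ln(0.7800/0.2200) = 1.2657
θ = b + logit/(a) = -0.2 + 1.2657/1.6900 = 0.5489

0.549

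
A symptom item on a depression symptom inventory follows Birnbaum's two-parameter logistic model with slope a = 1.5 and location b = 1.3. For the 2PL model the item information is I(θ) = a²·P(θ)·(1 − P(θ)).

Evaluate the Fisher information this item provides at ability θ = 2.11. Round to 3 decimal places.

0.397

P = 1/(1+e^{-1.2150}) = 0.7712
P(1−P) = 0.7712 × 0.2288 = 0.1765
I = a² × P(1−P) = 1.5² × 0.1765 = 0.39704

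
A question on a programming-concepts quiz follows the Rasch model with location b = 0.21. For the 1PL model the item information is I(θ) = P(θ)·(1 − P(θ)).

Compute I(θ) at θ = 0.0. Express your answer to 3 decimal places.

P = 1/(1+e^{0.2100}) = 0.4477
P(1−P) = 0.4477 × 0.5523 = 0.2473
I = P(1−P) = 0.24726

0.247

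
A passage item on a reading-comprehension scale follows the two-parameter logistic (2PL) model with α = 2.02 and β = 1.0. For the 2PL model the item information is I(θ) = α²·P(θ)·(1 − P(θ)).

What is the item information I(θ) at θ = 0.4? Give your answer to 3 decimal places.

0.721

P = 1/(1+e^{1.2120}) = 0.2293
P(1−P) = 0.2293 × 0.7707 = 0.1767
I = α² × P(1−P) = 2.02² × 0.1767 = 0.72120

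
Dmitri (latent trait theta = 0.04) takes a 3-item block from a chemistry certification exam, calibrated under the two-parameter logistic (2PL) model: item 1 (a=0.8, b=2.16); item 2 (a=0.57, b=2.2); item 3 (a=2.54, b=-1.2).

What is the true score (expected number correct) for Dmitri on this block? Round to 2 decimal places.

P(theta) = 1 / (1 + exp(−a(theta − b)))
P_1 = 1/(1+e^{1.6960}) = 0.1550
P_2 = 1/(1+e^{1.2312}) = 0.2260
P_3 = 1/(1+e^{-3.1496}) = 0.9589
E[score] = 0.1550 + 0.2260 + 0.9589 = 1.3399

1.34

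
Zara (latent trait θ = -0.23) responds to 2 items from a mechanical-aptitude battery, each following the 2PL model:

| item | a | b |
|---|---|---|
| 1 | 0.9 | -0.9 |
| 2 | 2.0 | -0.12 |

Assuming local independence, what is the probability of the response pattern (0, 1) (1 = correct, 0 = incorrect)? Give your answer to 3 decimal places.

P(θ) = 1 / (1 + exp(−a(θ − b)))
P_1 = 1/(1+e^{-0.6030}) = 0.6463
P_2 = 1/(1+e^{0.2200}) = 0.4452
L = (1−P_1) × P_2 = 0.3537 × 0.4452 = 0.15746

0.157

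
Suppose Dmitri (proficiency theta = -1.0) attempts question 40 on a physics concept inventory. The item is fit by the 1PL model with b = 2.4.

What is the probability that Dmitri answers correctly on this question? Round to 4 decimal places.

P(theta) = 1 / (1 + exp(−(theta − b)))
Exponent: (-1.0 − 2.4) = -3.4000
1/(1 + e^{3.4000}) = 0.0323
P = 0.0323

0.0323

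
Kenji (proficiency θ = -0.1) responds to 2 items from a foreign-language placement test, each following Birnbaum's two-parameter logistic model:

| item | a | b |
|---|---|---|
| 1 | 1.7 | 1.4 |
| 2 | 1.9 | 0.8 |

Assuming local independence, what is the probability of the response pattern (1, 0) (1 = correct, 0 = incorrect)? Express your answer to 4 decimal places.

0.0613

P(θ) = 1 / (1 + exp(−a(θ − b)))
P_1 = 1/(1+e^{2.5500}) = 0.0724
P_2 = 1/(1+e^{1.7100}) = 0.1532
L = P_1 × (1−P_2) = 0.0724 × 0.8468 = 0.06133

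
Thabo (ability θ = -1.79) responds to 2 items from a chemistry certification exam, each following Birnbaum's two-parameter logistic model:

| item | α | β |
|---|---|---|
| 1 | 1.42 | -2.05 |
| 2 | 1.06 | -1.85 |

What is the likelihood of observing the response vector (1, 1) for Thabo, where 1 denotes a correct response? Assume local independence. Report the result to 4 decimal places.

0.3050

P(θ) = 1 / (1 + exp(−α(θ − β)))
P_1 = 1/(1+e^{-0.3692}) = 0.5913
P_2 = 1/(1+e^{-0.0636}) = 0.5159
L = P_1 × P_2 = 0.5913 × 0.5159 = 0.30503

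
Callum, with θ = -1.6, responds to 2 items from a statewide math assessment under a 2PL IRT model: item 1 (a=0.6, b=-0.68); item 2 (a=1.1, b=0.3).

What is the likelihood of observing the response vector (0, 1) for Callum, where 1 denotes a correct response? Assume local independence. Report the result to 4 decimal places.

0.0699

P(θ) = 1 / (1 + exp(−a(θ − b)))
P_1 = 1/(1+e^{0.5520}) = 0.3654
P_2 = 1/(1+e^{2.0900}) = 0.1101
L = (1−P_1) × P_2 = 0.6346 × 0.1101 = 0.06985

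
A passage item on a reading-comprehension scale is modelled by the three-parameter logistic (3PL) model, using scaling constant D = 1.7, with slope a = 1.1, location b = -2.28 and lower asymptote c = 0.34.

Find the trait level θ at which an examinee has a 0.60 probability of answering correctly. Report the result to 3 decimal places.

P(θ) = c + (1 − c) · 1 / (1 + exp(−D·a(θ − b)))
Remove guessing floor: (0.60 − 0.34)/(1 − 0.34) = 0.3939
logit = ln(0.3939/0.6061) = -0.4308
θ = b + logit/(1.7·a) = -2.28 + (-0.4308)/1.8700 = -2.5104

-2.510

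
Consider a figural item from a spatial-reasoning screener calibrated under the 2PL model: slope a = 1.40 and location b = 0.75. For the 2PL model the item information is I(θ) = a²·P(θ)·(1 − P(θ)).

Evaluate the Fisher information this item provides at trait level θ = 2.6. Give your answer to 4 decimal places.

P = 1/(1+e^{-2.5900}) = 0.9302
P(1−P) = 0.9302 × 0.0698 = 0.0649
I = a² × P(1−P) = 1.40² × 0.0649 = 0.12723

0.1272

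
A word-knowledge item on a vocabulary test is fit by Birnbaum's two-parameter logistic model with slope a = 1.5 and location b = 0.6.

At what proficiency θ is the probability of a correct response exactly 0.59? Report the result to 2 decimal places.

P(θ) = 1 / (1 + exp(−a(θ − b)))
logit = ln(0.5900/0.4100) = 0.3640
θ = b + logit/(a) = 0.6 + 0.3640/1.5000 = 0.8426

0.84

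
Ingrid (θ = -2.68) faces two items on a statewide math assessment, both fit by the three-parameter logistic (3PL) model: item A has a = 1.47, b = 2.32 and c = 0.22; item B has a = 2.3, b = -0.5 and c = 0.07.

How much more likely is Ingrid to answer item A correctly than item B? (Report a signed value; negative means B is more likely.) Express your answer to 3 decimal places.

P(θ) = c + (1 − c) · 1 / (1 + exp(−a(θ − b)))
P_A = 0.2205
P_B = 0.0761
P_A − P_B = 0.1444

0.144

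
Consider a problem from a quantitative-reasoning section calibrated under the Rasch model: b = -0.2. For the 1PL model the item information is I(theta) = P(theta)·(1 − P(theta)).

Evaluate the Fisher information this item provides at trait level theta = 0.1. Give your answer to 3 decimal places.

0.244

P = 1/(1+e^{-0.3000}) = 0.5744
P(1−P) = 0.5744 × 0.4256 = 0.2445
I = P(1−P) = 0.24446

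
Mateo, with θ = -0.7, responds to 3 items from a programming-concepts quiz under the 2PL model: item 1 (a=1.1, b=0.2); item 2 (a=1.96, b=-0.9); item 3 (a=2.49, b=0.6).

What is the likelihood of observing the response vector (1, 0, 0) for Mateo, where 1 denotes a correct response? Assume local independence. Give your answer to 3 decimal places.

0.105

P(θ) = 1 / (1 + exp(−a(θ − b)))
P_1 = 1/(1+e^{0.9900}) = 0.2709
P_2 = 1/(1+e^{-0.3920}) = 0.5968
P_3 = 1/(1+e^{3.2370}) = 0.0378
L = P_1 × (1−P_2) × (1−P_3) = 0.2709 × 0.4032 × 0.9622 = 0.10511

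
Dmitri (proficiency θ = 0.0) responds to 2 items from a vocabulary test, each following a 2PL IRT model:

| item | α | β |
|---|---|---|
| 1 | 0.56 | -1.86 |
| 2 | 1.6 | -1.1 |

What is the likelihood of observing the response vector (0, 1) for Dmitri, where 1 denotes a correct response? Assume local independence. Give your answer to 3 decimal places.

P(θ) = 1 / (1 + exp(−α(θ − β)))
P_1 = 1/(1+e^{-1.0416}) = 0.7392
P_2 = 1/(1+e^{-1.7600}) = 0.8532
L = (1−P_1) × P_2 = 0.2608 × 0.8532 = 0.22255

0.223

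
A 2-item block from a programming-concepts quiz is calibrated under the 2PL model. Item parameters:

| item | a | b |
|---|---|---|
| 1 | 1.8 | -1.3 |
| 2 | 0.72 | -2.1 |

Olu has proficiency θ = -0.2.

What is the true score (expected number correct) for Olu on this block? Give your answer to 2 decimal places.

P(θ) = 1 / (1 + exp(−a(θ − b)))
P_1 = 1/(1+e^{-1.9800}) = 0.8787
P_2 = 1/(1+e^{-1.3680}) = 0.7971
E[score] = 0.8787 + 0.7971 = 1.6757

1.68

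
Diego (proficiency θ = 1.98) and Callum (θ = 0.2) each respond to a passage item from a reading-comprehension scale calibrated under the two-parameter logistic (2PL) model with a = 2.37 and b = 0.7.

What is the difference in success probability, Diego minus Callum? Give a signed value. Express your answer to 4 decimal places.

P(θ) = 1 / (1 + exp(−a(θ − b)))
P(Diego) = 0.9541  [exponent 3.0336]
P(Callum) = 0.2342  [exponent -1.1850]
Difference = 0.9541 − 0.2342 = 0.7199

0.7199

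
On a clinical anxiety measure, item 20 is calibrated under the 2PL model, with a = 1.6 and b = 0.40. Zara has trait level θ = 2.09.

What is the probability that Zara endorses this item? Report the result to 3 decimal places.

0.937

P(θ) = 1 / (1 + exp(−a(θ − b)))
Exponent: 1.6 × (2.09 − 0.40) = 2.7040
1/(1 + e^{-2.7040}) = 0.9373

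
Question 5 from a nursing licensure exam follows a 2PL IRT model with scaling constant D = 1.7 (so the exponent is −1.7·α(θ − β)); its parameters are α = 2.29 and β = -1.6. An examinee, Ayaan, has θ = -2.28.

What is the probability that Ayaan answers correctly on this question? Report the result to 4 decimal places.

P(θ) = 1 / (1 + exp(−D·α(θ − β)))
Exponent: 1.7 × 2.29 × (-2.28 − (-1.6)) = -2.6472
1/(1 + e^{2.6472}) = 0.0662
P = 0.0662

0.0662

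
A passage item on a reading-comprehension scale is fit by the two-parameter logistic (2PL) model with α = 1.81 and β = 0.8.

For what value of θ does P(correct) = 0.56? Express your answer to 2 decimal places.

0.93

P(θ) = 1 / (1 + exp(−α(θ − β)))
logit = ln(0.5600/0.4400) = 0.2412
θ = β + logit/(α) = 0.8 + 0.2412/1.8100 = 0.9332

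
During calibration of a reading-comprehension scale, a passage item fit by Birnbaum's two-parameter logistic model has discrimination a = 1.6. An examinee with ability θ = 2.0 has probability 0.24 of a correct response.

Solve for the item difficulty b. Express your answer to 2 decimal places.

P(θ) = 1 / (1 + exp(−a(θ − b)))
logit(0.24) = ln(0.24/0.76) = -1.1527
b = θ − logit/(a) = 2.0 − (-1.1527)/1.6000 = 2.7204

2.72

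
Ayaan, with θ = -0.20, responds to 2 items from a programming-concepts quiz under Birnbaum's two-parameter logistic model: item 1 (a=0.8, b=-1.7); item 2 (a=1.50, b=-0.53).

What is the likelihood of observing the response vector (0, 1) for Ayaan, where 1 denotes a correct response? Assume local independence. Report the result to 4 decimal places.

P(θ) = 1 / (1 + exp(−a(θ − b)))
P_1 = 1/(1+e^{-1.2000}) = 0.7685
P_2 = 1/(1+e^{-0.4950}) = 0.6213
L = (1−P_1) × P_2 = 0.2315 × 0.6213 = 0.14381

0.1438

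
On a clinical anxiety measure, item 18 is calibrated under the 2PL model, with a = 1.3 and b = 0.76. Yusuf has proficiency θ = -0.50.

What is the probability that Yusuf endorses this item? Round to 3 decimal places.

P(θ) = 1 / (1 + exp(−a(θ − b)))
Exponent: 1.3 × (-0.50 − 0.76) = -1.6380
1/(1 + e^{1.6380}) = 0.1627

0.163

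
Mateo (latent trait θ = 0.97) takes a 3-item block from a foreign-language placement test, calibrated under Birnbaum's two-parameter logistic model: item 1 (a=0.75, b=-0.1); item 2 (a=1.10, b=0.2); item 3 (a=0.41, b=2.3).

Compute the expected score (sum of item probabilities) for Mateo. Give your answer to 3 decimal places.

P(θ) = 1 / (1 + exp(−a(θ − b)))
P_1 = 1/(1+e^{-0.8025}) = 0.6905
P_2 = 1/(1+e^{-0.8470}) = 0.6999
P_3 = 1/(1+e^{0.5453}) = 0.3670
E[score] = 0.6905 + 0.6999 + 0.3670 = 1.7574

1.757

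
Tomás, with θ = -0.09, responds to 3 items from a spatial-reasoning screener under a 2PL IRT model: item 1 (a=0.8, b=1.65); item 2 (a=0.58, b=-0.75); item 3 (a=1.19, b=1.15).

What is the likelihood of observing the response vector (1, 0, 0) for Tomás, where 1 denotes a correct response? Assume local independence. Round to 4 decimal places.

0.0657

P(θ) = 1 / (1 + exp(−a(θ − b)))
P_1 = 1/(1+e^{1.3920}) = 0.1991
P_2 = 1/(1+e^{-0.3828}) = 0.5945
P_3 = 1/(1+e^{1.4756}) = 0.1861
L = P_1 × (1−P_2) × (1−P_3) = 0.1991 × 0.4055 × 0.8139 = 0.06570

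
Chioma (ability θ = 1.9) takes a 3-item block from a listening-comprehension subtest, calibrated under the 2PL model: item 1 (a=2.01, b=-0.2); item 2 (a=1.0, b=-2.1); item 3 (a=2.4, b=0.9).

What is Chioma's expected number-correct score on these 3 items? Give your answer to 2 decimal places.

P(θ) = 1 / (1 + exp(−a(θ − b)))
P_1 = 1/(1+e^{-4.2210}) = 0.9855
P_2 = 1/(1+e^{-4.0000}) = 0.9820
P_3 = 1/(1+e^{-2.4000}) = 0.9168
E[score] = 0.9855 + 0.9820 + 0.9168 = 2.8844

2.88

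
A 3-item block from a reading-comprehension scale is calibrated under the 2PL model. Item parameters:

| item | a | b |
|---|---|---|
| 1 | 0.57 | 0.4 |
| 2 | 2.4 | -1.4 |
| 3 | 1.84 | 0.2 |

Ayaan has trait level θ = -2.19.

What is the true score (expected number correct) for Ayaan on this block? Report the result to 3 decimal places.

P(θ) = 1 / (1 + exp(−a(θ − b)))
P_1 = 1/(1+e^{1.4763}) = 0.1860
P_2 = 1/(1+e^{1.8960}) = 0.1306
P_3 = 1/(1+e^{4.3976}) = 0.0122
E[score] = 0.1860 + 0.1306 + 0.0122 = 0.3287

0.329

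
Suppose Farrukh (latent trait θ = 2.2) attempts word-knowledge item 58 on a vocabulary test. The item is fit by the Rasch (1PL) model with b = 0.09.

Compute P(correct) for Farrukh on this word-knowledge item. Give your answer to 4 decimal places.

P(θ) = 1 / (1 + exp(−(θ − b)))
Exponent: (2.2 − 0.09) = 2.1100
1/(1 + e^{-2.1100}) = 0.8919
P = 0.8919

0.8919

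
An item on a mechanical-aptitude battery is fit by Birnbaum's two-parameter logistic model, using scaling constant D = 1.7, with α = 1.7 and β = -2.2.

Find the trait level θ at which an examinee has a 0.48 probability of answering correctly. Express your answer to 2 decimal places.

-2.23

P(θ) = 1 / (1 + exp(−D·α(θ − β)))
logit = ln(0.4800/0.5200) = -0.0800
θ = β + logit/(1.7·α) = -2.2 + (-0.0800)/2.8900 = -2.2277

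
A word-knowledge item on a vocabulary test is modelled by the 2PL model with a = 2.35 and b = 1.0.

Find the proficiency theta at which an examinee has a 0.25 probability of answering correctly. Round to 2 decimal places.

P(theta) = 1 / (1 + exp(−a(theta − b)))
logit = ln(0.2500/0.7500) = -1.0986
theta = b + logit/(a) = 1.0 + (-1.0986)/2.3500 = 0.5325

0.53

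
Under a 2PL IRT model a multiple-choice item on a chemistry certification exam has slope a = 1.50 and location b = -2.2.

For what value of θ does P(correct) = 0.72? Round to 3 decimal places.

P(θ) = 1 / (1 + exp(−a(θ − b)))
logit = ln(0.7200/0.2800) = 0.9445
θ = b + logit/(a) = -2.2 + 0.9445/1.5000 = -1.5704

-1.570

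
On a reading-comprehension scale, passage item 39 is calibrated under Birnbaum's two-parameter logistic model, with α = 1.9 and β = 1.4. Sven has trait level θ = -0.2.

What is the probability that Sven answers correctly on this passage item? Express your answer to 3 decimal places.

0.046

P(θ) = 1 / (1 + exp(−α(θ − β)))
Exponent: 1.9 × (-0.2 − 1.4) = -3.0400
1/(1 + e^{3.0400}) = 0.0457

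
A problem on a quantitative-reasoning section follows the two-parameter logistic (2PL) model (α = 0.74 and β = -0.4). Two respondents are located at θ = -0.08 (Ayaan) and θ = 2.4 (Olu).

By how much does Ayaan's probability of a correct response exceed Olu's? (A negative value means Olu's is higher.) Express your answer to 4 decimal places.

P(θ) = 1 / (1 + exp(−α(θ − β)))
P(Ayaan) = 0.5589  [exponent 0.2368]
P(Olu) = 0.8882  [exponent 2.0720]
Difference = 0.5589 − 0.8882 = -0.3292

-0.3292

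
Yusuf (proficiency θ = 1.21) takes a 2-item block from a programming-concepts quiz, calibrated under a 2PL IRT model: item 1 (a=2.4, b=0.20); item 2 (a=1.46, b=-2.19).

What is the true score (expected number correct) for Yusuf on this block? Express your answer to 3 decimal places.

P(θ) = 1 / (1 + exp(−a(θ − b)))
P_1 = 1/(1+e^{-2.4240}) = 0.9186
P_2 = 1/(1+e^{-4.9640}) = 0.9931
E[score] = 0.9186 + 0.9931 = 1.9117

1.912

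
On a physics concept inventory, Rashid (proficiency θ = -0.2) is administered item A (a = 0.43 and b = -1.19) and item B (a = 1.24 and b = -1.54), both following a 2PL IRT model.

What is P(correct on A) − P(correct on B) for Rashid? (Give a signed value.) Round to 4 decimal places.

-0.2356

P(θ) = 1 / (1 + exp(−a(θ − b)))
P_A = 0.6048
P_B = 0.8405
P_A − P_B = -0.2356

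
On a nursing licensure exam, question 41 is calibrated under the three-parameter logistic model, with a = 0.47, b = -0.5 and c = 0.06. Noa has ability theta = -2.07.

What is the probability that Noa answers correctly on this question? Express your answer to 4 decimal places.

P(theta) = c + (1 − c) · 1 / (1 + exp(−a(theta − b)))
Exponent: 0.47 × (-2.07 − (-0.5)) = -0.7379
1/(1 + e^{0.7379}) = 0.3235
P = 0.06 + 0.94 × 0.3235 = 0.3641

0.3641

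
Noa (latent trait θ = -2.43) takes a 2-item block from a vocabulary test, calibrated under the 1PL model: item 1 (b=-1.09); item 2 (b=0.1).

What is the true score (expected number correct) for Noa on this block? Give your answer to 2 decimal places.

P(θ) = 1 / (1 + exp(−(θ − b)))
P_1 = 1/(1+e^{1.3400}) = 0.2075
P_2 = 1/(1+e^{2.5300}) = 0.0738
E[score] = 0.2075 + 0.0738 = 0.2813

0.28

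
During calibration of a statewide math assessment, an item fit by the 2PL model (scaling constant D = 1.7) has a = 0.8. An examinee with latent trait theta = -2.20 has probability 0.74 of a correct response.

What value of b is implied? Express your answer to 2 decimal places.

-2.97

P(theta) = 1 / (1 + exp(−D·a(theta − b)))
logit(0.74) = ln(0.74/0.26) = 1.0460
b = theta − logit/(1.7·a) = -2.20 − 1.0460/1.3600 = -2.9691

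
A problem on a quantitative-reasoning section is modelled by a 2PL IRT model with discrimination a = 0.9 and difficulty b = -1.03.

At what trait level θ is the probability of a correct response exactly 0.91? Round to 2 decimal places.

P(θ) = 1 / (1 + exp(−a(θ − b)))
logit = ln(0.9100/0.0900) = 2.3136
θ = b + logit/(a) = -1.03 + 2.3136/0.9000 = 1.5407

1.54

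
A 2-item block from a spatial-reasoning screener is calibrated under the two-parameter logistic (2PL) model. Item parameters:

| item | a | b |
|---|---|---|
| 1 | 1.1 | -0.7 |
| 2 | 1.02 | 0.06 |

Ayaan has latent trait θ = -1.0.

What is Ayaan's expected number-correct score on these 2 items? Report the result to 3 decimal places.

P(θ) = 1 / (1 + exp(−a(θ − b)))
P_1 = 1/(1+e^{0.3300}) = 0.4182
P_2 = 1/(1+e^{1.0812}) = 0.2533
E[score] = 0.4182 + 0.2533 = 0.6715

0.672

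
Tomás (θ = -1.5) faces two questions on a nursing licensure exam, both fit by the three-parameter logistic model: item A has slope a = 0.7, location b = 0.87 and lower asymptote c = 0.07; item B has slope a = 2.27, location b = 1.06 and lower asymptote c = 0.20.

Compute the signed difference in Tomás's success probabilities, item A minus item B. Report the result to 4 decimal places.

0.0163

P(θ) = c + (1 − c) · 1 / (1 + exp(−a(θ − b)))
P_A = 0.2187
P_B = 0.2024
P_A − P_B = 0.0163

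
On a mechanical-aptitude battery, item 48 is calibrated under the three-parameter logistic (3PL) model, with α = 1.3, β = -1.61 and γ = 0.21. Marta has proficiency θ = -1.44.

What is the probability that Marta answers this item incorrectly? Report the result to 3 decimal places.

0.352

P(θ) = γ + (1 − γ) · 1 / (1 + exp(−α(θ − β)))
Exponent: 1.3 × (-1.44 − (-1.61)) = 0.2210
1/(1 + e^{-0.2210}) = 0.5550
P = 0.21 + 0.79 × 0.5550 = 0.6485
P(incorrect) = 1 − 0.6485 = 0.3515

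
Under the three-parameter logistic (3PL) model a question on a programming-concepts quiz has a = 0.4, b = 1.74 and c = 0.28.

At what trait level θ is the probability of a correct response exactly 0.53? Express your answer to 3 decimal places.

0.162

P(θ) = c + (1 − c) · 1 / (1 + exp(−a(θ − b)))
Remove guessing floor: (0.53 − 0.28)/(1 − 0.28) = 0.3472
logit = ln(0.3472/0.6528) = -0.6313
θ = b + logit/(a) = 1.74 + (-0.6313)/0.4000 = 0.1618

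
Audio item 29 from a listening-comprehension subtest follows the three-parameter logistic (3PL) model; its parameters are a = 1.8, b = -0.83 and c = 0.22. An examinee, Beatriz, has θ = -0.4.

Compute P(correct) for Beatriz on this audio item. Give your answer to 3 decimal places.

P(θ) = c + (1 − c) · 1 / (1 + exp(−a(θ − b)))
Exponent: 1.8 × (-0.4 − (-0.83)) = 0.7740
1/(1 + e^{-0.7740}) = 0.6844
P = 0.22 + 0.78 × 0.6844 = 0.7538

0.754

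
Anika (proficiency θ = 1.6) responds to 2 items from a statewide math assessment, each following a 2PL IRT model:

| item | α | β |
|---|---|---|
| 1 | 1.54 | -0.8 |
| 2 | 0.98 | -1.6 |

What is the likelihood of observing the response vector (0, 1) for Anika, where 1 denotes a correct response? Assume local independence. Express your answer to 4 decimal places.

P(θ) = 1 / (1 + exp(−α(θ − β)))
P_1 = 1/(1+e^{-3.6960}) = 0.9758
P_2 = 1/(1+e^{-3.1360}) = 0.9584
L = (1−P_1) × P_2 = 0.0242 × 0.9584 = 0.02321

0.0232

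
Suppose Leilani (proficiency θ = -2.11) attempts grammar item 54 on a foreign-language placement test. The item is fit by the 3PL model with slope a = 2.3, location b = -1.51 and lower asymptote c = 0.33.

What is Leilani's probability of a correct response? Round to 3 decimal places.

0.465

P(θ) = c + (1 − c) · 1 / (1 + exp(−a(θ − b)))
Exponent: 2.3 × (-2.11 − (-1.51)) = -1.3800
1/(1 + e^{1.3800}) = 0.2010
P = 0.33 + 0.67 × 0.2010 = 0.4647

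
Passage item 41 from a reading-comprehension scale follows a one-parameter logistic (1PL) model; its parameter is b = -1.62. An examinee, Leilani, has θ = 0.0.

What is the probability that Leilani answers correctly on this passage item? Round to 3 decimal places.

0.835

P(θ) = 1 / (1 + exp(−(θ − b)))
Exponent: (0.0 − (-1.62)) = 1.6200
1/(1 + e^{-1.6200}) = 0.8348
P = 0.8348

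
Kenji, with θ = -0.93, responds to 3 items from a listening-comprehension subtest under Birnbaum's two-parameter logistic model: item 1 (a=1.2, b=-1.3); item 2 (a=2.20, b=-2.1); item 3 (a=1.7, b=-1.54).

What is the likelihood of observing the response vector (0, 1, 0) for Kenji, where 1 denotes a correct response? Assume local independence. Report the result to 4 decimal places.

P(θ) = 1 / (1 + exp(−a(θ − b)))
P_1 = 1/(1+e^{-0.4440}) = 0.6092
P_2 = 1/(1+e^{-2.5740}) = 0.9292
P_3 = 1/(1+e^{-1.0370}) = 0.7383
L = (1−P_1) × P_2 × (1−P_3) = 0.3908 × 0.9292 × 0.2617 = 0.09504

0.0950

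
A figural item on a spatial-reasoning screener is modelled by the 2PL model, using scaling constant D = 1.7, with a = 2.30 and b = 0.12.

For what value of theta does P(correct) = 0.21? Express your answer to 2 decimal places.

P(theta) = 1 / (1 + exp(−D·a(theta − b)))
logit = ln(0.2100/0.7900) = -1.3249
theta = b + logit/(1.7·a) = 0.12 + (-1.3249)/3.9100 = -0.2189

-0.22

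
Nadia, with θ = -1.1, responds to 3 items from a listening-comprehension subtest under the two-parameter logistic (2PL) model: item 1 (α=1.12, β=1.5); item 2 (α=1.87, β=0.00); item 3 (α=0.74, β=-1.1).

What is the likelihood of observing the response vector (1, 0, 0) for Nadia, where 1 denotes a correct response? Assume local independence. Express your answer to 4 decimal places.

0.0229

P(θ) = 1 / (1 + exp(−α(θ − β)))
P_1 = 1/(1+e^{2.9120}) = 0.0516
P_2 = 1/(1+e^{2.0570}) = 0.1133
P_3 = 1/(1+e^{0.0000}) = 0.5000
L = P_1 × (1−P_2) × (1−P_3) = 0.0516 × 0.8867 × 0.5000 = 0.02286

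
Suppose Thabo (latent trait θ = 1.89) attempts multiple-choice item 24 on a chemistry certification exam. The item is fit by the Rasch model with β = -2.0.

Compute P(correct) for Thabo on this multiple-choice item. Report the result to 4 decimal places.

P(θ) = 1 / (1 + exp(−(θ − β)))
Exponent: (1.89 − (-2.0)) = 3.8900
1/(1 + e^{-3.8900}) = 0.9800
P = 0.9800

0.9800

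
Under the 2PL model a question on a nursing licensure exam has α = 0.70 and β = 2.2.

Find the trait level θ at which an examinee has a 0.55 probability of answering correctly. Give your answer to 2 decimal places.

2.49

P(θ) = 1 / (1 + exp(−α(θ − β)))
logit = ln(0.5500/0.4500) = 0.2007
θ = β + logit/(α) = 2.2 + 0.2007/0.7000 = 2.4867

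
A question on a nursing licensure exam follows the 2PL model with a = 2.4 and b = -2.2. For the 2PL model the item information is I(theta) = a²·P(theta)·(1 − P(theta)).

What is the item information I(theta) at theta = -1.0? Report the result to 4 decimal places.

P = 1/(1+e^{-2.8800}) = 0.9468
P(1−P) = 0.9468 × 0.0532 = 0.0503
I = a² × P(1−P) = 2.4² × 0.0503 = 0.28988

0.2899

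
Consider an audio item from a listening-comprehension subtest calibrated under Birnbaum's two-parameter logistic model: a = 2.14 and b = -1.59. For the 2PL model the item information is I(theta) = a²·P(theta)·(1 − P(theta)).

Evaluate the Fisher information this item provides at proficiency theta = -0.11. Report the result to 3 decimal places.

P = 1/(1+e^{-3.1672}) = 0.9596
P(1−P) = 0.9596 × 0.0404 = 0.0388
I = a² × P(1−P) = 2.14² × 0.0388 = 0.17762

0.178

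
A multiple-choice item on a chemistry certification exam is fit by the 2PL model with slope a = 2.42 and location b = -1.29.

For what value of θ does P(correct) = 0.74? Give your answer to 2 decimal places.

-0.86

P(θ) = 1 / (1 + exp(−a(θ − b)))
logit = ln(0.7400/0.2600) = 1.0460
θ = b + logit/(a) = -1.29 + 1.0460/2.4200 = -0.8578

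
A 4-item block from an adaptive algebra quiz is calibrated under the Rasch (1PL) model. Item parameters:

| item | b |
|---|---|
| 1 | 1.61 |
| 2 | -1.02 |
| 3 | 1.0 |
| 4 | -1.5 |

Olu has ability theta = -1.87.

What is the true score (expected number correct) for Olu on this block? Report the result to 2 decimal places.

P(theta) = 1 / (1 + exp(−(theta − b)))
P_1 = 1/(1+e^{3.4800}) = 0.0299
P_2 = 1/(1+e^{0.8500}) = 0.2994
P_3 = 1/(1+e^{2.8700}) = 0.0537
P_4 = 1/(1+e^{0.3700}) = 0.4085
E[score] = 0.0299 + 0.2994 + 0.0537 + 0.4085 = 0.7915

0.79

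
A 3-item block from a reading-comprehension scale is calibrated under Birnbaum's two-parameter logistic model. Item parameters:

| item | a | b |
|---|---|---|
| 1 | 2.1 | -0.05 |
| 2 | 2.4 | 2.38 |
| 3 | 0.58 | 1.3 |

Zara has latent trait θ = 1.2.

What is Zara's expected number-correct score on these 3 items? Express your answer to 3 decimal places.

1.474

P(θ) = 1 / (1 + exp(−a(θ − b)))
P_1 = 1/(1+e^{-2.6250}) = 0.9325
P_2 = 1/(1+e^{2.8320}) = 0.0556
P_3 = 1/(1+e^{0.0580}) = 0.4855
E[score] = 0.9325 + 0.0556 + 0.4855 = 1.4736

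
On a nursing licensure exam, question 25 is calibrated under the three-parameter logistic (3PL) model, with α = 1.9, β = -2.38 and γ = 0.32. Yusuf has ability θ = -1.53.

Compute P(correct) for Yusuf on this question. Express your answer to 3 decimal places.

0.887

P(θ) = γ + (1 − γ) · 1 / (1 + exp(−α(θ − β)))
Exponent: 1.9 × (-1.53 − (-2.38)) = 1.6150
1/(1 + e^{-1.6150}) = 0.8341
P = 0.32 + 0.68 × 0.8341 = 0.8872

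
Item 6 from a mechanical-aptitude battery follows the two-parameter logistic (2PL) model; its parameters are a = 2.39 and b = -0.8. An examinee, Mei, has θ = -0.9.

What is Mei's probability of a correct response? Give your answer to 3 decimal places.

P(θ) = 1 / (1 + exp(−a(θ − b)))
Exponent: 2.39 × (-0.9 − (-0.8)) = -0.2390
1/(1 + e^{0.2390}) = 0.4405

0.441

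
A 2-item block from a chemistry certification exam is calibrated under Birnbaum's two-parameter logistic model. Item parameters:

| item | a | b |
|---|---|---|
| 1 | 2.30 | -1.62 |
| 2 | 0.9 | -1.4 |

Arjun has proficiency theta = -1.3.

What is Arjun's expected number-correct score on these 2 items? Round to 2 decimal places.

P(theta) = 1 / (1 + exp(−a(theta − b)))
P_1 = 1/(1+e^{-0.7360}) = 0.6761
P_2 = 1/(1+e^{-0.0900}) = 0.5225
E[score] = 0.6761 + 0.5225 = 1.1986

1.20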